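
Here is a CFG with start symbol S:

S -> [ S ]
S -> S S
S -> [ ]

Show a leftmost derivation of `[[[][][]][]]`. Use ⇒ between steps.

S ⇒ [S] ⇒ [SS] ⇒ [[S]S] ⇒ [[SS]S] ⇒ [[SSS]S] ⇒ [[[]SS]S] ⇒ [[[][]S]S] ⇒ [[[][][]]S] ⇒ [[[][][]][]]

S ⇒ [S]   [S -> [ S ]]
[S] ⇒ [SS]   [S -> S S]
[SS] ⇒ [[S]S]   [S -> [ S ]]
[[S]S] ⇒ [[SS]S]   [S -> S S]
[[SS]S] ⇒ [[SSS]S]   [S -> S S]
[[SSS]S] ⇒ [[[]SS]S]   [S -> [ ]]
[[[]SS]S] ⇒ [[[][]S]S]   [S -> [ ]]
[[[][]S]S] ⇒ [[[][][]]S]   [S -> [ ]]
[[[][][]]S] ⇒ [[[][][]][]]   [S -> [ ]]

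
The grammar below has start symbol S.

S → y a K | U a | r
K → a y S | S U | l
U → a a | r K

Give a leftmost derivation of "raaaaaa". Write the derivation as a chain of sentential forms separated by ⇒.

S ⇒ Ua ⇒ rKa ⇒ rSUa ⇒ rUaUa ⇒ raaaUa ⇒ raaaaaa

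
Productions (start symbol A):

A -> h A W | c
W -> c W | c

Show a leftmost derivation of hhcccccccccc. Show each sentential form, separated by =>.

A => hAW   [A -> h A W]
hAW => hhAWW   [A -> h A W]
hhAWW => hhcWW   [A -> c]
hhcWW => hhccWW   [W -> c W]
hhccWW => hhcccWW   [W -> c W]
hhcccWW => hhccccWW   [W -> c W]
hhccccWW => hhcccccWW   [W -> c W]
hhcccccWW => hhccccccWW   [W -> c W]
hhccccccWW => hhcccccccWW   [W -> c W]
hhcccccccWW => hhccccccccWW   [W -> c W]
hhccccccccWW => hhcccccccccW   [W -> c]
hhcccccccccW => hhcccccccccc   [W -> c]

A => hAW => hhAWW => hhcWW => hhccWW => hhcccWW => hhccccWW => hhcccccWW => hhccccccWW => hhcccccccWW => hhccccccccWW => hhcccccccccW => hhcccccccccc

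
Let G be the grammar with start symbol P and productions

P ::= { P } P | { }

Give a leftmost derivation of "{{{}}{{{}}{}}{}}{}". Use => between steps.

P=>{P}P=>{{P}P}P=>{{{}}P}P=>{{{}}{P}P}P=>{{{}}{{P}P}P}P=>{{{}}{{{}}P}P}P=>{{{}}{{{}}{}}P}P=>{{{}}{{{}}{}}{}}P=>{{{}}{{{}}{}}{}}{}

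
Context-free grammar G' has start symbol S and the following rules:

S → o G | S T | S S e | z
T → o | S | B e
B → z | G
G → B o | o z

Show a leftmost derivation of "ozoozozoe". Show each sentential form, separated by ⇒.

S ⇒ SSe   [S → S S e]
SSe ⇒ oGSe   [S → o G]
oGSe ⇒ oBoSe   [G → B o]
oBoSe ⇒ ozoSe   [B → z]
ozoSe ⇒ ozoSTe   [S → S T]
ozoSTe ⇒ ozoSTTe   [S → S T]
ozoSTTe ⇒ ozooGTTe   [S → o G]
ozooGTTe ⇒ ozooBoTTe   [G → B o]
ozooBoTTe ⇒ ozoozoTTe   [B → z]
ozoozoTTe ⇒ ozoozoSTe   [T → S]
ozoozoSTe ⇒ ozoozozTe   [S → z]
ozoozozTe ⇒ ozoozozoe   [T → o]

S⇒SSe⇒oGSe⇒oBoSe⇒ozoSe⇒ozoSTe⇒ozoSTTe⇒ozooGTTe⇒ozooBoTTe⇒ozoozoTTe⇒ozoozoSTe⇒ozoozozTe⇒ozoozozoe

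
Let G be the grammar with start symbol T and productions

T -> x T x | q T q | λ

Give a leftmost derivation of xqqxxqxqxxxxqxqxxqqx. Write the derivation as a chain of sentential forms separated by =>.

T => xTx => xqTqx => xqqTqqx => xqqxTxqqx => xqqxxTxxqqx => xqqxxqTqxxqqx => xqqxxqxTxqxxqqx => xqqxxqxqTqxqxxqqx => xqqxxqxqxTxqxqxxqqx => xqqxxqxqxxTxxqxqxxqqx => xqqxxqxqxxxxqxqxxqqx

T => xTx   [T -> x T x]
xTx => xqTqx   [T -> q T q]
xqTqx => xqqTqqx   [T -> q T q]
xqqTqqx => xqqxTxqqx   [T -> x T x]
xqqxTxqqx => xqqxxTxxqqx   [T -> x T x]
xqqxxTxxqqx => xqqxxqTqxxqqx   [T -> q T q]
xqqxxqTqxxqqx => xqqxxqxTxqxxqqx   [T -> x T x]
xqqxxqxTxqxxqqx => xqqxxqxqTqxqxxqqx   [T -> q T q]
xqqxxqxqTqxqxxqqx => xqqxxqxqxTxqxqxxqqx   [T -> x T x]
xqqxxqxqxTxqxqxxqqx => xqqxxqxqxxTxxqxqxxqqx   [T -> x T x]
xqqxxqxqxxTxxqxqxxqqx => xqqxxqxqxxxxqxqxxqqx   [T -> λ]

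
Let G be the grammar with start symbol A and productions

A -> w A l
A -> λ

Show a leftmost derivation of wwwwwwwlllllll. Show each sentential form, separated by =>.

A => wAl   [A -> w A l]
wAl => wwAll   [A -> w A l]
wwAll => wwwAlll   [A -> w A l]
wwwAlll => wwwwAllll   [A -> w A l]
wwwwAllll => wwwwwAlllll   [A -> w A l]
wwwwwAlllll => wwwwwwAllllll   [A -> w A l]
wwwwwwAllllll => wwwwwwwAlllllll   [A -> w A l]
wwwwwwwAlllllll => wwwwwwwlllllll   [A -> λ]

A=>wAl=>wwAll=>wwwAlll=>wwwwAllll=>wwwwwAlllll=>wwwwwwAllllll=>wwwwwwwAlllllll=>wwwwwwwlllllll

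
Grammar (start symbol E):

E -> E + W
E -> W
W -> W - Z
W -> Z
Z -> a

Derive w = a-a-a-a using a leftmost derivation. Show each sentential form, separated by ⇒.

E ⇒ W ⇒ W-Z ⇒ W-Z-Z ⇒ W-Z-Z-Z ⇒ Z-Z-Z-Z ⇒ a-Z-Z-Z ⇒ a-a-Z-Z ⇒ a-a-a-Z ⇒ a-a-a-a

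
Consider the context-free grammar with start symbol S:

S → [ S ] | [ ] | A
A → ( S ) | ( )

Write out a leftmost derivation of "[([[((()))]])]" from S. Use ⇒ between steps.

S ⇒ [S]   [S → [ S ]]
[S] ⇒ [A]   [S → A]
[A] ⇒ [(S)]   [A → ( S )]
[(S)] ⇒ [([S])]   [S → [ S ]]
[([S])] ⇒ [([[S]])]   [S → [ S ]]
[([[S]])] ⇒ [([[A]])]   [S → A]
[([[A]])] ⇒ [([[(S)]])]   [A → ( S )]
[([[(S)]])] ⇒ [([[(A)]])]   [S → A]
[([[(A)]])] ⇒ [([[((S))]])]   [A → ( S )]
[([[((S))]])] ⇒ [([[((A))]])]   [S → A]
[([[((A))]])] ⇒ [([[((()))]])]   [A → ( )]

S ⇒ [S] ⇒ [A] ⇒ [(S)] ⇒ [([S])] ⇒ [([[S]])] ⇒ [([[A]])] ⇒ [([[(S)]])] ⇒ [([[(A)]])] ⇒ [([[((S))]])] ⇒ [([[((A))]])] ⇒ [([[((()))]])]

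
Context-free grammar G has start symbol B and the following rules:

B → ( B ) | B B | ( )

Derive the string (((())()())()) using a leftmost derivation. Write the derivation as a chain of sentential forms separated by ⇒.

B ⇒ (B) ⇒ (BB) ⇒ ((B)B) ⇒ ((BB)B) ⇒ ((BBB)B) ⇒ (((B)BB)B) ⇒ (((())BB)B) ⇒ (((())()B)B) ⇒ (((())()())B) ⇒ (((())()())())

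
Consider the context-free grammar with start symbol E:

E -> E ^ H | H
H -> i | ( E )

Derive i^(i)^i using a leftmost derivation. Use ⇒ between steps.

E ⇒ E^H ⇒ E^H^H ⇒ H^H^H ⇒ i^H^H ⇒ i^(E)^H ⇒ i^(H)^H ⇒ i^(i)^H ⇒ i^(i)^i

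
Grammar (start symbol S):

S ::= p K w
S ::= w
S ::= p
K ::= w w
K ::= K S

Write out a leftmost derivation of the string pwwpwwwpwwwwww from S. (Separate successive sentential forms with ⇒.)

S ⇒ pKw ⇒ pKSw ⇒ pKSSw ⇒ pwwSSw ⇒ pwwpKwSw ⇒ pwwpKSwSw ⇒ pwwpKSSwSw ⇒ pwwpwwSSwSw ⇒ pwwpwwwSwSw ⇒ pwwpwwwpKwwSw ⇒ pwwpwwwpwwwwSw ⇒ pwwpwwwpwwwwww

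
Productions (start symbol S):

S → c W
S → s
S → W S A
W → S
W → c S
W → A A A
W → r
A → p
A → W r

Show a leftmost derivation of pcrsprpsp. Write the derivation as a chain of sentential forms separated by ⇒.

S ⇒ WSA ⇒ AAASA ⇒ pAASA ⇒ pWrASA ⇒ pcSrASA ⇒ pcWSArASA ⇒ pcrSArASA ⇒ pcrsArASA ⇒ pcrsprASA ⇒ pcrsprpSA ⇒ pcrsprpsA ⇒ pcrsprpsp

S ⇒ WSA   [S → W S A]
WSA ⇒ AAASA   [W → A A A]
AAASA ⇒ pAASA   [A → p]
pAASA ⇒ pWrASA   [A → W r]
pWrASA ⇒ pcSrASA   [W → c S]
pcSrASA ⇒ pcWSArASA   [S → W S A]
pcWSArASA ⇒ pcrSArASA   [W → r]
pcrSArASA ⇒ pcrsArASA   [S → s]
pcrsArASA ⇒ pcrsprASA   [A → p]
pcrsprASA ⇒ pcrsprpSA   [A → p]
pcrsprpSA ⇒ pcrsprpsA   [S → s]
pcrsprpsA ⇒ pcrsprpsp   [A → p]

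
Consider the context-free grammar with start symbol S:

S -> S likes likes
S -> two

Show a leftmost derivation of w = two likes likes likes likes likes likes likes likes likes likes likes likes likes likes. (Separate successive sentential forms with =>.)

S => S likes likes => S likes likes likes likes => S likes likes likes likes likes likes => S likes likes likes likes likes likes likes likes => S likes likes likes likes likes likes likes likes likes likes => S likes likes likes likes likes likes likes likes likes likes likes likes => S likes likes likes likes likes likes likes likes likes likes likes likes likes likes => two likes likes likes likes likes likes likes likes likes likes likes likes likes likes

S => S likes likes   [S -> S likes likes]
S likes likes => S likes likes likes likes   [S -> S likes likes]
S likes likes likes likes => S likes likes likes likes likes likes   [S -> S likes likes]
S likes likes likes likes likes likes => S likes likes likes likes likes likes likes likes   [S -> S likes likes]
S likes likes likes likes likes likes likes likes => S likes likes likes likes likes likes likes likes likes likes   [S -> S likes likes]
S likes likes likes likes likes likes likes likes likes likes => S likes likes likes likes likes likes likes likes likes likes likes likes   [S -> S likes likes]
S likes likes likes likes likes likes likes likes likes likes likes likes => S likes likes likes likes likes likes likes likes likes likes likes likes likes likes   [S -> S likes likes]
S likes likes likes likes likes likes likes likes likes likes likes likes likes likes => two likes likes likes likes likes likes likes likes likes likes likes likes likes likes   [S -> two]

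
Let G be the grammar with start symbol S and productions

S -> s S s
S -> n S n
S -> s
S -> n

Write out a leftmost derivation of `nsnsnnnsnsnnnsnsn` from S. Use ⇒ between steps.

S ⇒ nSn   [S -> n S n]
nSn ⇒ nsSsn   [S -> s S s]
nsSsn ⇒ nsnSnsn   [S -> n S n]
nsnSnsn ⇒ nsnsSsnsn   [S -> s S s]
nsnsSsnsn ⇒ nsnsnSnsnsn   [S -> n S n]
nsnsnSnsnsn ⇒ nsnsnnSnnsnsn   [S -> n S n]
nsnsnnSnnsnsn ⇒ nsnsnnnSnnnsnsn   [S -> n S n]
nsnsnnnSnnnsnsn ⇒ nsnsnnnsSsnnnsnsn   [S -> s S s]
nsnsnnnsSsnnnsnsn ⇒ nsnsnnnsnsnnnsnsn   [S -> n]

S ⇒ nSn ⇒ nsSsn ⇒ nsnSnsn ⇒ nsnsSsnsn ⇒ nsnsnSnsnsn ⇒ nsnsnnSnnsnsn ⇒ nsnsnnnSnnnsnsn ⇒ nsnsnnnsSsnnnsnsn ⇒ nsnsnnnsnsnnnsnsn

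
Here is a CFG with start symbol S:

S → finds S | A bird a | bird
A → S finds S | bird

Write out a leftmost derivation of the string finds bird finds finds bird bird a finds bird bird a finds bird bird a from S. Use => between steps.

S => A bird a   [S → A bird a]
A bird a => S finds S bird a   [A → S finds S]
S finds S bird a => A bird a finds S bird a   [S → A bird a]
A bird a finds S bird a => S finds S bird a finds S bird a   [A → S finds S]
S finds S bird a finds S bird a => A bird a finds S bird a finds S bird a   [S → A bird a]
A bird a finds S bird a finds S bird a => S finds S bird a finds S bird a finds S bird a   [A → S finds S]
S finds S bird a finds S bird a finds S bird a => finds S finds S bird a finds S bird a finds S bird a   [S → finds S]
finds S finds S bird a finds S bird a finds S bird a => finds bird finds S bird a finds S bird a finds S bird a   [S → bird]
finds bird finds S bird a finds S bird a finds S bird a => finds bird finds finds S bird a finds S bird a finds S bird a   [S → finds S]
finds bird finds finds S bird a finds S bird a finds S bird a => finds bird finds finds bird bird a finds S bird a finds S bird a   [S → bird]
finds bird finds finds bird bird a finds S bird a finds S bird a => finds bird finds finds bird bird a finds bird bird a finds S bird a   [S → bird]
finds bird finds finds bird bird a finds bird bird a finds S bird a => finds bird finds finds bird bird a finds bird bird a finds bird bird a   [S → bird]

S => A bird a => S finds S bird a => A bird a finds S bird a => S finds S bird a finds S bird a => A bird a finds S bird a finds S bird a => S finds S bird a finds S bird a finds S bird a => finds S finds S bird a finds S bird a finds S bird a => finds bird finds S bird a finds S bird a finds S bird a => finds bird finds finds S bird a finds S bird a finds S bird a => finds bird finds finds bird bird a finds S bird a finds S bird a => finds bird finds finds bird bird a finds bird bird a finds S bird a => finds bird finds finds bird bird a finds bird bird a finds bird bird a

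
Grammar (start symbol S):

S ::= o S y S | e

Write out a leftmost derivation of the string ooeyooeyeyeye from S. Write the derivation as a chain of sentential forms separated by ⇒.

S ⇒ oSyS ⇒ ooSySyS ⇒ ooeySyS ⇒ ooeyoSySyS ⇒ ooeyooSySySyS ⇒ ooeyooeySySyS ⇒ ooeyooeyeySyS ⇒ ooeyooeyeyeyS ⇒ ooeyooeyeyeye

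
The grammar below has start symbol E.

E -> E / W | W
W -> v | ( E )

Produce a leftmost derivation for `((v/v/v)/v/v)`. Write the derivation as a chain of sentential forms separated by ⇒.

E ⇒ W ⇒ (E) ⇒ (E/W) ⇒ (E/W/W) ⇒ (W/W/W) ⇒ ((E)/W/W) ⇒ ((E/W)/W/W) ⇒ ((E/W/W)/W/W) ⇒ ((W/W/W)/W/W) ⇒ ((v/W/W)/W/W) ⇒ ((v/v/W)/W/W) ⇒ ((v/v/v)/W/W) ⇒ ((v/v/v)/v/W) ⇒ ((v/v/v)/v/v)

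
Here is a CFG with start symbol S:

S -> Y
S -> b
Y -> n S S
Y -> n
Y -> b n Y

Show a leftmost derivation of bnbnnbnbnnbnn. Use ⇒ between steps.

S ⇒ Y   [S -> Y]
Y ⇒ bnY   [Y -> b n Y]
bnY ⇒ bnbnY   [Y -> b n Y]
bnbnY ⇒ bnbnnSS   [Y -> n S S]
bnbnnSS ⇒ bnbnnYS   [S -> Y]
bnbnnYS ⇒ bnbnnbnYS   [Y -> b n Y]
bnbnnbnYS ⇒ bnbnnbnbnYS   [Y -> b n Y]
bnbnnbnbnYS ⇒ bnbnnbnbnnS   [Y -> n]
bnbnnbnbnnS ⇒ bnbnnbnbnnY   [S -> Y]
bnbnnbnbnnY ⇒ bnbnnbnbnnbnY   [Y -> b n Y]
bnbnnbnbnnbnY ⇒ bnbnnbnbnnbnn   [Y -> n]

S ⇒ Y ⇒ bnY ⇒ bnbnY ⇒ bnbnnSS ⇒ bnbnnYS ⇒ bnbnnbnYS ⇒ bnbnnbnbnYS ⇒ bnbnnbnbnnS ⇒ bnbnnbnbnnY ⇒ bnbnnbnbnnbnY ⇒ bnbnnbnbnnbnn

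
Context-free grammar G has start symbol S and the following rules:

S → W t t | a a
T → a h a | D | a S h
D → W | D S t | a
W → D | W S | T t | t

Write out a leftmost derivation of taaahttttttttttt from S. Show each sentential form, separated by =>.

S=>Wtt=>WStt=>tStt=>tWtttt=>tWStttt=>tTtStttt=>taShtStttt=>taaahtStttt=>taaahtWtttttt=>taaahtWStttttt=>taaahttStttttt=>taaahttWtttttttt=>taaahttttttttttt

S => Wtt   [S → W t t]
Wtt => WStt   [W → W S]
WStt => tStt   [W → t]
tStt => tWtttt   [S → W t t]
tWtttt => tWStttt   [W → W S]
tWStttt => tTtStttt   [W → T t]
tTtStttt => taShtStttt   [T → a S h]
taShtStttt => taaahtStttt   [S → a a]
taaahtStttt => taaahtWtttttt   [S → W t t]
taaahtWtttttt => taaahtWStttttt   [W → W S]
taaahtWStttttt => taaahttStttttt   [W → t]
taaahttStttttt => taaahttWtttttttt   [S → W t t]
taaahttWtttttttt => taaahttttttttttt   [W → t]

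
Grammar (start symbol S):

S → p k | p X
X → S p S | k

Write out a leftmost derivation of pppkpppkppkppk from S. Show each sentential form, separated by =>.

S => pX   [S → p X]
pX => pSpS   [X → S p S]
pSpS => ppXpS   [S → p X]
ppXpS => ppSpSpS   [X → S p S]
ppSpSpS => pppkpSpS   [S → p k]
pppkpSpS => pppkppXpS   [S → p X]
pppkppXpS => pppkppSpSpS   [X → S p S]
pppkppSpSpS => pppkpppkpSpS   [S → p k]
pppkpppkpSpS => pppkpppkppkpS   [S → p k]
pppkpppkppkpS => pppkpppkppkppk   [S → p k]

S => pX => pSpS => ppXpS => ppSpSpS => pppkpSpS => pppkppXpS => pppkppSpSpS => pppkpppkpSpS => pppkpppkppkpS => pppkpppkppkppk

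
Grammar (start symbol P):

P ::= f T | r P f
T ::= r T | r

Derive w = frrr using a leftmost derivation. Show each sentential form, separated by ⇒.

P ⇒ fT   [P ::= f T]
fT ⇒ frT   [T ::= r T]
frT ⇒ frrT   [T ::= r T]
frrT ⇒ frrr   [T ::= r]

P ⇒ fT ⇒ frT ⇒ frrT ⇒ frrr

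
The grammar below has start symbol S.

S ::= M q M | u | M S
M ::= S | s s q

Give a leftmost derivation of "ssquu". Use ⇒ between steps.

S ⇒ MS   [S ::= M S]
MS ⇒ SS   [M ::= S]
SS ⇒ MSS   [S ::= M S]
MSS ⇒ ssqSS   [M ::= s s q]
ssqSS ⇒ ssquS   [S ::= u]
ssquS ⇒ ssquu   [S ::= u]

S⇒MS⇒SS⇒MSS⇒ssqSS⇒ssquS⇒ssquu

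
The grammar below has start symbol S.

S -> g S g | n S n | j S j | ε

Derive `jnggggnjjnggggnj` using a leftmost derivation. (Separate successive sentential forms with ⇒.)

S ⇒ jSj ⇒ jnSnj ⇒ jngSgnj ⇒ jnggSggnj ⇒ jngggSgggnj ⇒ jnggggSggggnj ⇒ jnggggnSnggggnj ⇒ jnggggnjSjnggggnj ⇒ jnggggnjjnggggnj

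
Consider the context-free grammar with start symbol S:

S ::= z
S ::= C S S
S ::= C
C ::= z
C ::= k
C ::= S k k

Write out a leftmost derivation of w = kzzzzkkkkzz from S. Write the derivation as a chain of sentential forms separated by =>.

S => CSS => kSS => kCS => kzS => kzCSS => kzSkkSS => kzCkkSS => kzSkkkkSS => kzCSSkkkkSS => kzzSSkkkkSS => kzzzSkkkkSS => kzzzzkkkkSS => kzzzzkkkkzS => kzzzzkkkkzz

S => CSS   [S ::= C S S]
CSS => kSS   [C ::= k]
kSS => kCS   [S ::= C]
kCS => kzS   [C ::= z]
kzS => kzCSS   [S ::= C S S]
kzCSS => kzSkkSS   [C ::= S k k]
kzSkkSS => kzCkkSS   [S ::= C]
kzCkkSS => kzSkkkkSS   [C ::= S k k]
kzSkkkkSS => kzCSSkkkkSS   [S ::= C S S]
kzCSSkkkkSS => kzzSSkkkkSS   [C ::= z]
kzzSSkkkkSS => kzzzSkkkkSS   [S ::= z]
kzzzSkkkkSS => kzzzzkkkkSS   [S ::= z]
kzzzzkkkkSS => kzzzzkkkkzS   [S ::= z]
kzzzzkkkkzS => kzzzzkkkkzz   [S ::= z]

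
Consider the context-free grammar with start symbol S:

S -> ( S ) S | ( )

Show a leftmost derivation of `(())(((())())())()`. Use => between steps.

S => (S)S   [S -> ( S ) S]
(S)S => (())S   [S -> ( )]
(())S => (())(S)S   [S -> ( S ) S]
(())(S)S => (())((S)S)S   [S -> ( S ) S]
(())((S)S)S => (())(((S)S)S)S   [S -> ( S ) S]
(())(((S)S)S)S => (())(((())S)S)S   [S -> ( )]
(())(((())S)S)S => (())(((())())S)S   [S -> ( )]
(())(((())())S)S => (())(((())())())S   [S -> ( )]
(())(((())())())S => (())(((())())())()   [S -> ( )]

S=>(S)S=>(())S=>(())(S)S=>(())((S)S)S=>(())(((S)S)S)S=>(())(((())S)S)S=>(())(((())())S)S=>(())(((())())())S=>(())(((())())())()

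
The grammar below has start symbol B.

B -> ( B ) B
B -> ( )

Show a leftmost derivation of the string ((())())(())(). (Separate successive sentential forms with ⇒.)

B ⇒ (B)B   [B -> ( B ) B]
(B)B ⇒ ((B)B)B   [B -> ( B ) B]
((B)B)B ⇒ ((())B)B   [B -> ( )]
((())B)B ⇒ ((())())B   [B -> ( )]
((())())B ⇒ ((())())(B)B   [B -> ( B ) B]
((())())(B)B ⇒ ((())())(())B   [B -> ( )]
((())())(())B ⇒ ((())())(())()   [B -> ( )]

B⇒(B)B⇒((B)B)B⇒((())B)B⇒((())())B⇒((())())(B)B⇒((())())(())B⇒((())())(())()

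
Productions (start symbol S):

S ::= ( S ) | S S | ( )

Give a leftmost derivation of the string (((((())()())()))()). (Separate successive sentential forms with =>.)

S=>(S)=>(SS)=>((S)S)=>(((S))S)=>(((SS))S)=>((((S)S))S)=>((((SS)S))S)=>(((((S)S)S))S)=>(((((())S)S))S)=>(((((())SS)S))S)=>(((((())()S)S))S)=>(((((())()())S))S)=>(((((())()())()))S)=>(((((())()())()))())

S => (S)   [S ::= ( S )]
(S) => (SS)   [S ::= S S]
(SS) => ((S)S)   [S ::= ( S )]
((S)S) => (((S))S)   [S ::= ( S )]
(((S))S) => (((SS))S)   [S ::= S S]
(((SS))S) => ((((S)S))S)   [S ::= ( S )]
((((S)S))S) => ((((SS)S))S)   [S ::= S S]
((((SS)S))S) => (((((S)S)S))S)   [S ::= ( S )]
(((((S)S)S))S) => (((((())S)S))S)   [S ::= ( )]
(((((())S)S))S) => (((((())SS)S))S)   [S ::= S S]
(((((())SS)S))S) => (((((())()S)S))S)   [S ::= ( )]
(((((())()S)S))S) => (((((())()())S))S)   [S ::= ( )]
(((((())()())S))S) => (((((())()())()))S)   [S ::= ( )]
(((((())()())()))S) => (((((())()())()))())   [S ::= ( )]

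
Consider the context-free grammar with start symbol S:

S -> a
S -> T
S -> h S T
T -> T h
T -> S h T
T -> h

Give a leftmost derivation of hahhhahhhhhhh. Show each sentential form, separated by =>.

S => T   [S -> T]
T => ShT   [T -> S h T]
ShT => hSThT   [S -> h S T]
hSThT => haThT   [S -> a]
haThT => haShThT   [T -> S h T]
haShThT => hahSThThT   [S -> h S T]
hahSThThT => hahhSTThThT   [S -> h S T]
hahhSTThThT => hahhhSTTThThT   [S -> h S T]
hahhhSTTThThT => hahhhaTTThThT   [S -> a]
hahhhaTTThThT => hahhhahTThThT   [T -> h]
hahhhahTThThT => hahhhahhThThT   [T -> h]
hahhhahhThThT => hahhhahhhhThT   [T -> h]
hahhhahhhhThT => hahhhahhhhhhT   [T -> h]
hahhhahhhhhhT => hahhhahhhhhhh   [T -> h]

S => T => ShT => hSThT => haThT => haShThT => hahSThThT => hahhSTThThT => hahhhSTTThThT => hahhhaTTThThT => hahhhahTThThT => hahhhahhThThT => hahhhahhhhThT => hahhhahhhhhhT => hahhhahhhhhhh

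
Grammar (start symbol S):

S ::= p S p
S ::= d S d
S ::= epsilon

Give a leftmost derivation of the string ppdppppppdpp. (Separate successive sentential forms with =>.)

S => pSp   [S ::= p S p]
pSp => ppSpp   [S ::= p S p]
ppSpp => ppdSdpp   [S ::= d S d]
ppdSdpp => ppdpSpdpp   [S ::= p S p]
ppdpSpdpp => ppdppSppdpp   [S ::= p S p]
ppdppSppdpp => ppdpppSpppdpp   [S ::= p S p]
ppdpppSpppdpp => ppdppppppdpp   [S ::= epsilon]

S => pSp => ppSpp => ppdSdpp => ppdpSpdpp => ppdppSppdpp => ppdpppSpppdpp => ppdppppppdpp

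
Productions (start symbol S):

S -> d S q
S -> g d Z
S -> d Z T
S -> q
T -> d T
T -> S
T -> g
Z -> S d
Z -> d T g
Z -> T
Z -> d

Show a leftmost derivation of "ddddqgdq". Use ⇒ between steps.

S ⇒ dZT   [S -> d Z T]
dZT ⇒ ddTgT   [Z -> d T g]
ddTgT ⇒ dddTgT   [T -> d T]
dddTgT ⇒ ddddTgT   [T -> d T]
ddddTgT ⇒ ddddSgT   [T -> S]
ddddSgT ⇒ ddddqgT   [S -> q]
ddddqgT ⇒ ddddqgdT   [T -> d T]
ddddqgdT ⇒ ddddqgdS   [T -> S]
ddddqgdS ⇒ ddddqgdq   [S -> q]

S⇒dZT⇒ddTgT⇒dddTgT⇒ddddTgT⇒ddddSgT⇒ddddqgT⇒ddddqgdT⇒ddddqgdS⇒ddddqgdq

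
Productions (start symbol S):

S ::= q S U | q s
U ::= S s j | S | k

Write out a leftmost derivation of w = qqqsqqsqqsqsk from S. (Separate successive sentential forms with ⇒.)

S ⇒ qSU ⇒ qqSUU ⇒ qqqsUU ⇒ qqqsSU ⇒ qqqsqSUU ⇒ qqqsqqsUU ⇒ qqqsqqsSU ⇒ qqqsqqsqSUU ⇒ qqqsqqsqqsUU ⇒ qqqsqqsqqsSU ⇒ qqqsqqsqqsqsU ⇒ qqqsqqsqqsqsk

S ⇒ qSU   [S ::= q S U]
qSU ⇒ qqSUU   [S ::= q S U]
qqSUU ⇒ qqqsUU   [S ::= q s]
qqqsUU ⇒ qqqsSU   [U ::= S]
qqqsSU ⇒ qqqsqSUU   [S ::= q S U]
qqqsqSUU ⇒ qqqsqqsUU   [S ::= q s]
qqqsqqsUU ⇒ qqqsqqsSU   [U ::= S]
qqqsqqsSU ⇒ qqqsqqsqSUU   [S ::= q S U]
qqqsqqsqSUU ⇒ qqqsqqsqqsUU   [S ::= q s]
qqqsqqsqqsUU ⇒ qqqsqqsqqsSU   [U ::= S]
qqqsqqsqqsSU ⇒ qqqsqqsqqsqsU   [S ::= q s]
qqqsqqsqqsqsU ⇒ qqqsqqsqqsqsk   [U ::= k]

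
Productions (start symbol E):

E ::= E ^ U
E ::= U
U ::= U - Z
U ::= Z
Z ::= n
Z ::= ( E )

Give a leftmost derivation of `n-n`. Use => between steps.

E => U => U-Z => Z-Z => n-Z => n-n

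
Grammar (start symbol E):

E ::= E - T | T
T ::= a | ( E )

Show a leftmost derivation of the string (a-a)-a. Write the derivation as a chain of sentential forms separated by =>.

E => E-T => T-T => (E)-T => (E-T)-T => (T-T)-T => (a-T)-T => (a-a)-T => (a-a)-a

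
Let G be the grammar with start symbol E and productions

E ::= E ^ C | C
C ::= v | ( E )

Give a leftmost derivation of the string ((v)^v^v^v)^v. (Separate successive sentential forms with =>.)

E => E^C   [E ::= E ^ C]
E^C => C^C   [E ::= C]
C^C => (E)^C   [C ::= ( E )]
(E)^C => (E^C)^C   [E ::= E ^ C]
(E^C)^C => (E^C^C)^C   [E ::= E ^ C]
(E^C^C)^C => (E^C^C^C)^C   [E ::= E ^ C]
(E^C^C^C)^C => (C^C^C^C)^C   [E ::= C]
(C^C^C^C)^C => ((E)^C^C^C)^C   [C ::= ( E )]
((E)^C^C^C)^C => ((C)^C^C^C)^C   [E ::= C]
((C)^C^C^C)^C => ((v)^C^C^C)^C   [C ::= v]
((v)^C^C^C)^C => ((v)^v^C^C)^C   [C ::= v]
((v)^v^C^C)^C => ((v)^v^v^C)^C   [C ::= v]
((v)^v^v^C)^C => ((v)^v^v^v)^C   [C ::= v]
((v)^v^v^v)^C => ((v)^v^v^v)^v   [C ::= v]

E => E^C => C^C => (E)^C => (E^C)^C => (E^C^C)^C => (E^C^C^C)^C => (C^C^C^C)^C => ((E)^C^C^C)^C => ((C)^C^C^C)^C => ((v)^C^C^C)^C => ((v)^v^C^C)^C => ((v)^v^v^C)^C => ((v)^v^v^v)^C => ((v)^v^v^v)^v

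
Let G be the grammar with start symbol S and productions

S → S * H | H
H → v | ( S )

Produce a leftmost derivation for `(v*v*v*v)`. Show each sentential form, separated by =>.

S => H   [S → H]
H => (S)   [H → ( S )]
(S) => (S*H)   [S → S * H]
(S*H) => (S*H*H)   [S → S * H]
(S*H*H) => (S*H*H*H)   [S → S * H]
(S*H*H*H) => (H*H*H*H)   [S → H]
(H*H*H*H) => (v*H*H*H)   [H → v]
(v*H*H*H) => (v*v*H*H)   [H → v]
(v*v*H*H) => (v*v*v*H)   [H → v]
(v*v*v*H) => (v*v*v*v)   [H → v]

S => H => (S) => (S*H) => (S*H*H) => (S*H*H*H) => (H*H*H*H) => (v*H*H*H) => (v*v*H*H) => (v*v*v*H) => (v*v*v*v)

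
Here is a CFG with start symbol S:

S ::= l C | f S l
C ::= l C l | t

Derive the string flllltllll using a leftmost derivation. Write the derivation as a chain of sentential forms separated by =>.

S => fSl => flCl => fllCll => flllClll => fllllCllll => flllltllll

S => fSl   [S ::= f S l]
fSl => flCl   [S ::= l C]
flCl => fllCll   [C ::= l C l]
fllCll => flllClll   [C ::= l C l]
flllClll => fllllCllll   [C ::= l C l]
fllllCllll => flllltllll   [C ::= t]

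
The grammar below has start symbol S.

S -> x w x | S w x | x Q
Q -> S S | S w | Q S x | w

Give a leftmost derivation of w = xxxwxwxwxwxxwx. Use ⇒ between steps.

S⇒xQ⇒xSS⇒xxQS⇒xxQSxS⇒xxSwSxS⇒xxSwxwSxS⇒xxxwxwxwSxS⇒xxxwxwxwxQxS⇒xxxwxwxwxwxS⇒xxxwxwxwxwxxwx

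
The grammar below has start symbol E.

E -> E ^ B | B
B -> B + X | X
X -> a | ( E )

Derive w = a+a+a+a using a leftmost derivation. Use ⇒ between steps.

E ⇒ B ⇒ B+X ⇒ B+X+X ⇒ B+X+X+X ⇒ X+X+X+X ⇒ a+X+X+X ⇒ a+a+X+X ⇒ a+a+a+X ⇒ a+a+a+a

E ⇒ B   [E -> B]
B ⇒ B+X   [B -> B + X]
B+X ⇒ B+X+X   [B -> B + X]
B+X+X ⇒ B+X+X+X   [B -> B + X]
B+X+X+X ⇒ X+X+X+X   [B -> X]
X+X+X+X ⇒ a+X+X+X   [X -> a]
a+X+X+X ⇒ a+a+X+X   [X -> a]
a+a+X+X ⇒ a+a+a+X   [X -> a]
a+a+a+X ⇒ a+a+a+a   [X -> a]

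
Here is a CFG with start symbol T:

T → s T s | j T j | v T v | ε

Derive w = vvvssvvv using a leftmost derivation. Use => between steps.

T=>vTv=>vvTvv=>vvvTvvv=>vvvsTsvvv=>vvvssvvv

T => vTv   [T → v T v]
vTv => vvTvv   [T → v T v]
vvTvv => vvvTvvv   [T → v T v]
vvvTvvv => vvvsTsvvv   [T → s T s]
vvvsTsvvv => vvvssvvv   [T → ε]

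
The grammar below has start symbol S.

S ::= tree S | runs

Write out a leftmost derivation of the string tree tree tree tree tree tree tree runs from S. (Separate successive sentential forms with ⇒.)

S ⇒ tree S   [S ::= tree S]
tree S ⇒ tree tree S   [S ::= tree S]
tree tree S ⇒ tree tree tree S   [S ::= tree S]
tree tree tree S ⇒ tree tree tree tree S   [S ::= tree S]
tree tree tree tree S ⇒ tree tree tree tree tree S   [S ::= tree S]
tree tree tree tree tree S ⇒ tree tree tree tree tree tree S   [S ::= tree S]
tree tree tree tree tree tree S ⇒ tree tree tree tree tree tree tree S   [S ::= tree S]
tree tree tree tree tree tree tree S ⇒ tree tree tree tree tree tree tree runs   [S ::= runs]

S ⇒ tree S ⇒ tree tree S ⇒ tree tree tree S ⇒ tree tree tree tree S ⇒ tree tree tree tree tree S ⇒ tree tree tree tree tree tree S ⇒ tree tree tree tree tree tree tree S ⇒ tree tree tree tree tree tree tree runs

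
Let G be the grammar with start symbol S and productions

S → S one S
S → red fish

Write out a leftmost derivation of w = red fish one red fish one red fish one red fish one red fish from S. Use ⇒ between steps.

S ⇒ S one S ⇒ S one S one S ⇒ S one S one S one S ⇒ S one S one S one S one S ⇒ red fish one S one S one S one S ⇒ red fish one red fish one S one S one S ⇒ red fish one red fish one red fish one S one S ⇒ red fish one red fish one red fish one red fish one S ⇒ red fish one red fish one red fish one red fish one red fish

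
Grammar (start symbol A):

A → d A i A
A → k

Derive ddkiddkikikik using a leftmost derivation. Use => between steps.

A=>dAiA=>ddAiAiA=>ddkiAiA=>ddkidAiAiA=>ddkiddAiAiAiA=>ddkiddkiAiAiA=>ddkiddkikiAiA=>ddkiddkikikiA=>ddkiddkikikik

A => dAiA   [A → d A i A]
dAiA => ddAiAiA   [A → d A i A]
ddAiAiA => ddkiAiA   [A → k]
ddkiAiA => ddkidAiAiA   [A → d A i A]
ddkidAiAiA => ddkiddAiAiAiA   [A → d A i A]
ddkiddAiAiAiA => ddkiddkiAiAiA   [A → k]
ddkiddkiAiAiA => ddkiddkikiAiA   [A → k]
ddkiddkikiAiA => ddkiddkikikiA   [A → k]
ddkiddkikikiA => ddkiddkikikik   [A → k]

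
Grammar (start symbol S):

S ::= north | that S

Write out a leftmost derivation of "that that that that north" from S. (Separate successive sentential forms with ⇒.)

S ⇒ that S ⇒ that that S ⇒ that that that S ⇒ that that that that S ⇒ that that that that north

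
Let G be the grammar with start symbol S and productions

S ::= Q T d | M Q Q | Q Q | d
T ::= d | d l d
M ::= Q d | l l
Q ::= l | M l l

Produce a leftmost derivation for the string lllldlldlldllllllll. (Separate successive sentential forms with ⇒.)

S ⇒ MQQ ⇒ QdQQ ⇒ MlldQQ ⇒ QdlldQQ ⇒ MlldlldQQ ⇒ QdlldlldQQ ⇒ MlldlldlldQQ ⇒ lllldlldlldQQ ⇒ lllldlldlldMllQ ⇒ lllldlldlldllllQ ⇒ lllldlldlldllllMll ⇒ lllldlldlldllllllll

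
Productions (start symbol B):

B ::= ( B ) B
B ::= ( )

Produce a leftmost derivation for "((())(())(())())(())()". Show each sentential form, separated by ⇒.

B ⇒ (B)B   [B ::= ( B ) B]
(B)B ⇒ ((B)B)B   [B ::= ( B ) B]
((B)B)B ⇒ ((())B)B   [B ::= ( )]
((())B)B ⇒ ((())(B)B)B   [B ::= ( B ) B]
((())(B)B)B ⇒ ((())(())B)B   [B ::= ( )]
((())(())B)B ⇒ ((())(())(B)B)B   [B ::= ( B ) B]
((())(())(B)B)B ⇒ ((())(())(())B)B   [B ::= ( )]
((())(())(())B)B ⇒ ((())(())(())())B   [B ::= ( )]
((())(())(())())B ⇒ ((())(())(())())(B)B   [B ::= ( B ) B]
((())(())(())())(B)B ⇒ ((())(())(())())(())B   [B ::= ( )]
((())(())(())())(())B ⇒ ((())(())(())())(())()   [B ::= ( )]

B ⇒ (B)B ⇒ ((B)B)B ⇒ ((())B)B ⇒ ((())(B)B)B ⇒ ((())(())B)B ⇒ ((())(())(B)B)B ⇒ ((())(())(())B)B ⇒ ((())(())(())())B ⇒ ((())(())(())())(B)B ⇒ ((())(())(())())(())B ⇒ ((())(())(())())(())()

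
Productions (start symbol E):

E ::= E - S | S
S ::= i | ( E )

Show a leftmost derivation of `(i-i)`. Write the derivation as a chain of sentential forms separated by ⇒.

E ⇒ S ⇒ (E) ⇒ (E-S) ⇒ (S-S) ⇒ (i-S) ⇒ (i-i)

E ⇒ S   [E ::= S]
S ⇒ (E)   [S ::= ( E )]
(E) ⇒ (E-S)   [E ::= E - S]
(E-S) ⇒ (S-S)   [E ::= S]
(S-S) ⇒ (i-S)   [S ::= i]
(i-S) ⇒ (i-i)   [S ::= i]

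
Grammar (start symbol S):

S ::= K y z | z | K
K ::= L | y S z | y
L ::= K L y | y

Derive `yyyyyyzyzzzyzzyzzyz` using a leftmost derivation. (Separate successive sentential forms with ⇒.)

S ⇒ Kyz ⇒ ySzyz ⇒ yKyzzyz ⇒ yySzyzzyz ⇒ yyKyzzyzzyz ⇒ yyySzyzzyzzyz ⇒ yyyKzyzzyzzyz ⇒ yyyySzzyzzyzzyz ⇒ yyyyKyzzzyzzyzzyz ⇒ yyyyySzyzzzyzzyzzyz ⇒ yyyyyKzyzzzyzzyzzyz ⇒ yyyyyyzyzzzyzzyzzyz

S ⇒ Kyz   [S ::= K y z]
Kyz ⇒ ySzyz   [K ::= y S z]
ySzyz ⇒ yKyzzyz   [S ::= K y z]
yKyzzyz ⇒ yySzyzzyz   [K ::= y S z]
yySzyzzyz ⇒ yyKyzzyzzyz   [S ::= K y z]
yyKyzzyzzyz ⇒ yyySzyzzyzzyz   [K ::= y S z]
yyySzyzzyzzyz ⇒ yyyKzyzzyzzyz   [S ::= K]
yyyKzyzzyzzyz ⇒ yyyySzzyzzyzzyz   [K ::= y S z]
yyyySzzyzzyzzyz ⇒ yyyyKyzzzyzzyzzyz   [S ::= K y z]
yyyyKyzzzyzzyzzyz ⇒ yyyyySzyzzzyzzyzzyz   [K ::= y S z]
yyyyySzyzzzyzzyzzyz ⇒ yyyyyKzyzzzyzzyzzyz   [S ::= K]
yyyyyKzyzzzyzzyzzyz ⇒ yyyyyyzyzzzyzzyzzyz   [K ::= y]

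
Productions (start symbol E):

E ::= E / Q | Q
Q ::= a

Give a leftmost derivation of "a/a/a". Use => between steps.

E => E/Q => E/Q/Q => Q/Q/Q => a/Q/Q => a/a/Q => a/a/a

E => E/Q   [E ::= E / Q]
E/Q => E/Q/Q   [E ::= E / Q]
E/Q/Q => Q/Q/Q   [E ::= Q]
Q/Q/Q => a/Q/Q   [Q ::= a]
a/Q/Q => a/a/Q   [Q ::= a]
a/a/Q => a/a/a   [Q ::= a]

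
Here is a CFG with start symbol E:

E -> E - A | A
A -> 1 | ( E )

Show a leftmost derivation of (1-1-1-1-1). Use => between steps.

E => A   [E -> A]
A => (E)   [A -> ( E )]
(E) => (E-A)   [E -> E - A]
(E-A) => (E-A-A)   [E -> E - A]
(E-A-A) => (E-A-A-A)   [E -> E - A]
(E-A-A-A) => (E-A-A-A-A)   [E -> E - A]
(E-A-A-A-A) => (A-A-A-A-A)   [E -> A]
(A-A-A-A-A) => (1-A-A-A-A)   [A -> 1]
(1-A-A-A-A) => (1-1-A-A-A)   [A -> 1]
(1-1-A-A-A) => (1-1-1-A-A)   [A -> 1]
(1-1-1-A-A) => (1-1-1-1-A)   [A -> 1]
(1-1-1-1-A) => (1-1-1-1-1)   [A -> 1]

E => A => (E) => (E-A) => (E-A-A) => (E-A-A-A) => (E-A-A-A-A) => (A-A-A-A-A) => (1-A-A-A-A) => (1-1-A-A-A) => (1-1-1-A-A) => (1-1-1-1-A) => (1-1-1-1-1)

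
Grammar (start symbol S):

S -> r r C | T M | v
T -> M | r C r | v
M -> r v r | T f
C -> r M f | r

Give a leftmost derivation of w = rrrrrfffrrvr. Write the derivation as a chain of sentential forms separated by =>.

S => TM   [S -> T M]
TM => rCrM   [T -> r C r]
rCrM => rrMfrM   [C -> r M f]
rrMfrM => rrTffrM   [M -> T f]
rrTffrM => rrMffrM   [T -> M]
rrMffrM => rrTfffrM   [M -> T f]
rrTfffrM => rrrCrfffrM   [T -> r C r]
rrrCrfffrM => rrrrrfffrM   [C -> r]
rrrrrfffrM => rrrrrfffrrvr   [M -> r v r]

S=>TM=>rCrM=>rrMfrM=>rrTffrM=>rrMffrM=>rrTfffrM=>rrrCrfffrM=>rrrrrfffrM=>rrrrrfffrrvr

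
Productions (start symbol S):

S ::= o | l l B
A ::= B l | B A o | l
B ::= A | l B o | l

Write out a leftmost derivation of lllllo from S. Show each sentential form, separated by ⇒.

S ⇒ llB ⇒ llA ⇒ llBAo ⇒ lllAo ⇒ lllBlo ⇒ lllllo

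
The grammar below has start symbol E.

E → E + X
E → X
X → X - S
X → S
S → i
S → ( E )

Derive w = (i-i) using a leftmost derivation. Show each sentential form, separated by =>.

E => X   [E → X]
X => S   [X → S]
S => (E)   [S → ( E )]
(E) => (X)   [E → X]
(X) => (X-S)   [X → X - S]
(X-S) => (S-S)   [X → S]
(S-S) => (i-S)   [S → i]
(i-S) => (i-i)   [S → i]

E=>X=>S=>(E)=>(X)=>(X-S)=>(S-S)=>(i-S)=>(i-i)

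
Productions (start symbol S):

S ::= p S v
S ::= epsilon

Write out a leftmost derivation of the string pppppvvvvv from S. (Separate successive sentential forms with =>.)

S => pSv   [S ::= p S v]
pSv => ppSvv   [S ::= p S v]
ppSvv => pppSvvv   [S ::= p S v]
pppSvvv => ppppSvvvv   [S ::= p S v]
ppppSvvvv => pppppSvvvvv   [S ::= p S v]
pppppSvvvvv => pppppvvvvv   [S ::= epsilon]

S => pSv => ppSvv => pppSvvv => ppppSvvvv => pppppSvvvvv => pppppvvvvv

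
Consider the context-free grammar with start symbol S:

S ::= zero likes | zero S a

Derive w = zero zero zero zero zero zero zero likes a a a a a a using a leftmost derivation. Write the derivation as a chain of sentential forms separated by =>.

S => zero S a   [S ::= zero S a]
zero S a => zero zero S a a   [S ::= zero S a]
zero zero S a a => zero zero zero S a a a   [S ::= zero S a]
zero zero zero S a a a => zero zero zero zero S a a a a   [S ::= zero S a]
zero zero zero zero S a a a a => zero zero zero zero zero S a a a a a   [S ::= zero S a]
zero zero zero zero zero S a a a a a => zero zero zero zero zero zero S a a a a a a   [S ::= zero S a]
zero zero zero zero zero zero S a a a a a a => zero zero zero zero zero zero zero likes a a a a a a   [S ::= zero likes]

S => zero S a => zero zero S a a => zero zero zero S a a a => zero zero zero zero S a a a a => zero zero zero zero zero S a a a a a => zero zero zero zero zero zero S a a a a a a => zero zero zero zero zero zero zero likes a a a a a a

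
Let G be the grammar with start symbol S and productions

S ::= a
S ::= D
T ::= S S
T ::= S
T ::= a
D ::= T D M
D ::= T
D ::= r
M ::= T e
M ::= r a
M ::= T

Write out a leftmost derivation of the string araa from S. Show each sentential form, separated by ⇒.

S ⇒ D   [S ::= D]
D ⇒ T   [D ::= T]
T ⇒ SS   [T ::= S S]
SS ⇒ DS   [S ::= D]
DS ⇒ TDMS   [D ::= T D M]
TDMS ⇒ aDMS   [T ::= a]
aDMS ⇒ arMS   [D ::= r]
arMS ⇒ arTS   [M ::= T]
arTS ⇒ araS   [T ::= a]
araS ⇒ araa   [S ::= a]

S ⇒ D ⇒ T ⇒ SS ⇒ DS ⇒ TDMS ⇒ aDMS ⇒ arMS ⇒ arTS ⇒ araS ⇒ araa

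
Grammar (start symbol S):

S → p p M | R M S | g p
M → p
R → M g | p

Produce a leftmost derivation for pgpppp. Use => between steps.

S => RMS   [S → R M S]
RMS => MgMS   [R → M g]
MgMS => pgMS   [M → p]
pgMS => pgpS   [M → p]
pgpS => pgpppM   [S → p p M]
pgpppM => pgpppp   [M → p]

S=>RMS=>MgMS=>pgMS=>pgpS=>pgpppM=>pgpppp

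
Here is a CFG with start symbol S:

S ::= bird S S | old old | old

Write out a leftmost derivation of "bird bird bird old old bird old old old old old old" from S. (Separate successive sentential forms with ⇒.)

S ⇒ bird S S ⇒ bird bird S S S ⇒ bird bird bird S S S S ⇒ bird bird bird old old S S S ⇒ bird bird bird old old bird S S S S ⇒ bird bird bird old old bird old old S S S ⇒ bird bird bird old old bird old old old S S ⇒ bird bird bird old old bird old old old old S ⇒ bird bird bird old old bird old old old old old old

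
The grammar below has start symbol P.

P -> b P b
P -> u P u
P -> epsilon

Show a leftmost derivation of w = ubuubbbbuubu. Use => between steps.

P => uPu   [P -> u P u]
uPu => ubPbu   [P -> b P b]
ubPbu => ubuPubu   [P -> u P u]
ubuPubu => ubuuPuubu   [P -> u P u]
ubuuPuubu => ubuubPbuubu   [P -> b P b]
ubuubPbuubu => ubuubbPbbuubu   [P -> b P b]
ubuubbPbbuubu => ubuubbbbuubu   [P -> epsilon]

P => uPu => ubPbu => ubuPubu => ubuuPuubu => ubuubPbuubu => ubuubbPbbuubu => ubuubbbbuubu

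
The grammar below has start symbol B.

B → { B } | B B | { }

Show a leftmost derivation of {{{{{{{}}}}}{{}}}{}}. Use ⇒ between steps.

B ⇒ {B} ⇒ {BB} ⇒ {{B}B} ⇒ {{BB}B} ⇒ {{{B}B}B} ⇒ {{{{B}}B}B} ⇒ {{{{{B}}}B}B} ⇒ {{{{{{B}}}}B}B} ⇒ {{{{{{{}}}}}B}B} ⇒ {{{{{{{}}}}}{B}}B} ⇒ {{{{{{{}}}}}{{}}}B} ⇒ {{{{{{{}}}}}{{}}}{}}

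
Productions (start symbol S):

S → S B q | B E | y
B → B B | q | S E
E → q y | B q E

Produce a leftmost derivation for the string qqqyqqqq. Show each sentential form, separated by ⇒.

S ⇒ SBq   [S → S B q]
SBq ⇒ SBqBq   [S → S B q]
SBqBq ⇒ BEBqBq   [S → B E]
BEBqBq ⇒ BBEBqBq   [B → B B]
BBEBqBq ⇒ qBEBqBq   [B → q]
qBEBqBq ⇒ qqEBqBq   [B → q]
qqEBqBq ⇒ qqqyBqBq   [E → q y]
qqqyBqBq ⇒ qqqyqqBq   [B → q]
qqqyqqBq ⇒ qqqyqqqq   [B → q]

S ⇒ SBq ⇒ SBqBq ⇒ BEBqBq ⇒ BBEBqBq ⇒ qBEBqBq ⇒ qqEBqBq ⇒ qqqyBqBq ⇒ qqqyqqBq ⇒ qqqyqqqq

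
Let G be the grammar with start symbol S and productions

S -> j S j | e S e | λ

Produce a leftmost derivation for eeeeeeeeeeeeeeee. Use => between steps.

S=>eSe=>eeSee=>eeeSeee=>eeeeSeeee=>eeeeeSeeeee=>eeeeeeSeeeeee=>eeeeeeeSeeeeeee=>eeeeeeeeSeeeeeeee=>eeeeeeeeeeeeeeee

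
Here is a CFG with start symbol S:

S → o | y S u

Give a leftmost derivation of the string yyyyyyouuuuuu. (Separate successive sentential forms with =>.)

S => ySu => yySuu => yyySuuu => yyyySuuuu => yyyyySuuuuu => yyyyyySuuuuuu => yyyyyyouuuuuu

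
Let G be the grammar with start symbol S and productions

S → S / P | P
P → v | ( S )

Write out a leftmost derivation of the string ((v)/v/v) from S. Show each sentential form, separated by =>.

S => P   [S → P]
P => (S)   [P → ( S )]
(S) => (S/P)   [S → S / P]
(S/P) => (S/P/P)   [S → S / P]
(S/P/P) => (P/P/P)   [S → P]
(P/P/P) => ((S)/P/P)   [P → ( S )]
((S)/P/P) => ((P)/P/P)   [S → P]
((P)/P/P) => ((v)/P/P)   [P → v]
((v)/P/P) => ((v)/v/P)   [P → v]
((v)/v/P) => ((v)/v/v)   [P → v]

S => P => (S) => (S/P) => (S/P/P) => (P/P/P) => ((S)/P/P) => ((P)/P/P) => ((v)/P/P) => ((v)/v/P) => ((v)/v/v)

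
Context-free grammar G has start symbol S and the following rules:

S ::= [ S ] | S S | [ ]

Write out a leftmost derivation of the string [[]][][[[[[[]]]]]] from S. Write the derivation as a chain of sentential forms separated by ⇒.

S ⇒ SS   [S ::= S S]
SS ⇒ SSS   [S ::= S S]
SSS ⇒ [S]SS   [S ::= [ S ]]
[S]SS ⇒ [[]]SS   [S ::= [ ]]
[[]]SS ⇒ [[]][]S   [S ::= [ ]]
[[]][]S ⇒ [[]][][S]   [S ::= [ S ]]
[[]][][S] ⇒ [[]][][[S]]   [S ::= [ S ]]
[[]][][[S]] ⇒ [[]][][[[S]]]   [S ::= [ S ]]
[[]][][[[S]]] ⇒ [[]][][[[[S]]]]   [S ::= [ S ]]
[[]][][[[[S]]]] ⇒ [[]][][[[[[S]]]]]   [S ::= [ S ]]
[[]][][[[[[S]]]]] ⇒ [[]][][[[[[[]]]]]]   [S ::= [ ]]

S ⇒ SS ⇒ SSS ⇒ [S]SS ⇒ [[]]SS ⇒ [[]][]S ⇒ [[]][][S] ⇒ [[]][][[S]] ⇒ [[]][][[[S]]] ⇒ [[]][][[[[S]]]] ⇒ [[]][][[[[[S]]]]] ⇒ [[]][][[[[[[]]]]]]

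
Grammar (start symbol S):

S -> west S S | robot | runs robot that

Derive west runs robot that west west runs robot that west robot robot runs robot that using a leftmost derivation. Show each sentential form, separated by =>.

S => west S S   [S -> west S S]
west S S => west runs robot that S   [S -> runs robot that]
west runs robot that S => west runs robot that west S S   [S -> west S S]
west runs robot that west S S => west runs robot that west west S S S   [S -> west S S]
west runs robot that west west S S S => west runs robot that west west runs robot that S S   [S -> runs robot that]
west runs robot that west west runs robot that S S => west runs robot that west west runs robot that west S S S   [S -> west S S]
west runs robot that west west runs robot that west S S S => west runs robot that west west runs robot that west robot S S   [S -> robot]
west runs robot that west west runs robot that west robot S S => west runs robot that west west runs robot that west robot robot S   [S -> robot]
west runs robot that west west runs robot that west robot robot S => west runs robot that west west runs robot that west robot robot runs robot that   [S -> runs robot that]

S => west S S => west runs robot that S => west runs robot that west S S => west runs robot that west west S S S => west runs robot that west west runs robot that S S => west runs robot that west west runs robot that west S S S => west runs robot that west west runs robot that west robot S S => west runs robot that west west runs robot that west robot robot S => west runs robot that west west runs robot that west robot robot runs robot that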